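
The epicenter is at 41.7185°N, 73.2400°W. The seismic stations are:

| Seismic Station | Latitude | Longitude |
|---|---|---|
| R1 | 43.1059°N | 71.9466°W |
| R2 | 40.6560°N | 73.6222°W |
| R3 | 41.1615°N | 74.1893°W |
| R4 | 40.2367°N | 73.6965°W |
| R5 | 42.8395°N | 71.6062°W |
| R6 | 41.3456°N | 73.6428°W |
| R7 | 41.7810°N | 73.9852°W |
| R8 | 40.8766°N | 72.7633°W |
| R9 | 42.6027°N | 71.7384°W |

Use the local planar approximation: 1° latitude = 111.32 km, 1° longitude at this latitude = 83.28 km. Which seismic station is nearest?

R6

Distances from 41.7185°N, 73.2400°W:
R1: 188.2970 km
R2: 122.4855 km
R3: 100.4727 km
R4: 169.2783 km
R5: 184.6228 km
R6: 53.3710 km
R7: 62.4490 km
R8: 101.7819 km
R9: 159.1434 km
Minimum: R6 at 53.3710 km.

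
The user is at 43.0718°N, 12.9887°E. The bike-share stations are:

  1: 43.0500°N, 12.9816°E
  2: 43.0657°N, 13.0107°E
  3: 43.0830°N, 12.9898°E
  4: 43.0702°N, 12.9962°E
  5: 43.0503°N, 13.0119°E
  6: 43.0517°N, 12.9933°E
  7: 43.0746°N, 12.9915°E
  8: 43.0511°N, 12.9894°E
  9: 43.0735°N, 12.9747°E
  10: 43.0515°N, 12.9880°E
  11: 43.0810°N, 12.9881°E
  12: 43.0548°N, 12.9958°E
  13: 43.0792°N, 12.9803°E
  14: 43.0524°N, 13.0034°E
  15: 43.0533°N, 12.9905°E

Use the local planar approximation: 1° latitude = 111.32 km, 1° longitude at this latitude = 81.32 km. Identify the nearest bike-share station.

7

Distances from 43.0718°N, 12.9887°E:
1: √((-0.0218·111.32)² + (-0.0071·81.32)²) = √(5.889242 + 0.333358) = 2.4945 km
2: √((-0.0061·111.32)² + (0.0220·81.32)²) = √(0.461112 + 3.200664) = 1.9136 km
3: √((0.0112·111.32)² + (0.0011·81.32)²) = √(1.554470 + 0.008002) = 1.2500 km
4: √((-0.0016·111.32)² + (0.0075·81.32)²) = √(0.031724 + 0.371978) = 0.6354 km
5: √((-0.0215·111.32)² + (0.0232·81.32)²) = √(5.728268 + 3.559350) = 3.0476 km
6: √((-0.0201·111.32)² + (0.0046·81.32)²) = √(5.006549 + 0.139930) = 2.2686 km
7: √((0.0028·111.32)² + (0.0028·81.32)²) = √(0.097154 + 0.051845) = 0.3860 km
8: √((-0.0207·111.32)² + (0.0007·81.32)²) = √(5.309909 + 0.003240) = 2.3050 km
9: √((0.0017·111.32)² + (-0.0140·81.32)²) = √(0.035813 + 1.296137) = 1.1541 km
10: √((-0.0203·111.32)² + (-0.0007·81.32)²) = √(5.106678 + 0.003240) = 2.2605 km
11: √((0.0092·111.32)² + (-0.0006·81.32)²) = √(1.048871 + 0.002381) = 1.0253 km
12: √((-0.0170·111.32)² + (0.0071·81.32)²) = √(3.581329 + 0.333358) = 1.9786 km
13: √((0.0074·111.32)² + (-0.0084·81.32)²) = √(0.678594 + 0.466609) = 1.0701 km
14: √((-0.0194·111.32)² + (0.0147·81.32)²) = √(4.663907 + 1.428991) = 2.4684 km
15: √((-0.0185·111.32)² + (0.0018·81.32)²) = √(4.241211 + 0.021426) = 2.0646 km
Minimum: 7 at 0.3860 km.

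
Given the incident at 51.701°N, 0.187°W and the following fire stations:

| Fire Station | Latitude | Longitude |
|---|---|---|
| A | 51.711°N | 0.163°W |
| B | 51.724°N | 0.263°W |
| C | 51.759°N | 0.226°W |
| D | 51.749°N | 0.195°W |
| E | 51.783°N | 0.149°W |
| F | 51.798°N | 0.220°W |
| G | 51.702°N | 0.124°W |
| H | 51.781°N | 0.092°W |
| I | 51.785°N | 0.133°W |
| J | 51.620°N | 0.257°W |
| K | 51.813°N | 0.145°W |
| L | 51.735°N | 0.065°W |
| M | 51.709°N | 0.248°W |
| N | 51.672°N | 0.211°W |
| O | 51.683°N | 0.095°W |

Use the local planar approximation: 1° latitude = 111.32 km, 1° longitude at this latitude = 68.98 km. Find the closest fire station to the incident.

A

Distances from 51.701°N, 0.187°W:
A: √((0.010·111.32)² + (0.024·68.98)²) = √(1.23921 + 2.74075) = 1.995 km
B: √((0.023·111.32)² + (-0.076·68.98)²) = √(6.55544 + 27.48360) = 5.834 km
C: √((0.058·111.32)² + (-0.039·68.98)²) = √(41.68717 + 7.23728) = 6.995 km
D: √((0.048·111.32)² + (-0.008·68.98)²) = √(28.55150 + 0.30453) = 5.372 km
E: √((0.082·111.32)² + (0.038·68.98)²) = √(83.32477 + 6.87090) = 9.497 km
F: √((0.097·111.32)² + (-0.033·68.98)²) = √(116.59767 + 5.18172) = 11.035 km
G: √((0.001·111.32)² + (0.063·68.98)²) = √(0.01239 + 18.88546) = 4.347 km
H: √((0.080·111.32)² + (0.095·68.98)²) = √(79.30971 + 42.94312) = 11.057 km
I: √((0.084·111.32)² + (0.054·68.98)²) = √(87.43896 + 13.87503) = 10.065 km
J: √((-0.081·111.32)² + (-0.070·68.98)²) = √(81.30485 + 23.31538) = 10.228 km
K: √((0.112·111.32)² + (0.042·68.98)²) = √(155.44703 + 8.39354) = 12.800 km
L: √((0.034·111.32)² + (0.122·68.98)²) = √(14.32532 + 70.82165) = 9.228 km
M: √((0.008·111.32)² + (-0.061·68.98)²) = √(0.79310 + 17.70541) = 4.301 km
N: √((-0.029·111.32)² + (-0.024·68.98)²) = √(10.42179 + 2.74075) = 3.628 km
O: √((-0.018·111.32)² + (0.092·68.98)²) = √(4.01505 + 40.27375) = 6.655 km
Minimum: A at 1.995 km.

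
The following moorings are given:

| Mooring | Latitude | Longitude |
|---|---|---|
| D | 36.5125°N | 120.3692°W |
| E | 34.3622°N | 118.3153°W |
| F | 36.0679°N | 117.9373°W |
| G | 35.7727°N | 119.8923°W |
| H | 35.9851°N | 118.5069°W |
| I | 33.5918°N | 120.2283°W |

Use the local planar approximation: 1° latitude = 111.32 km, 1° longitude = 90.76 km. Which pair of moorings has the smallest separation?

F and H

Pairwise distances:
F–H: √((-0.0828·111.32)² + (-0.5696·90.76)²) = √(84.958546 + 2672.569056) = 52.5122 km
D–G: √((-0.7398·111.32)² + (0.4769·90.76)²) = √(6782.269600 + 1873.456525) = 93.0362 km
G–H: √((0.2124·111.32)² + (1.3854·90.76)²) = √(559.056138 + 15810.271979) = 127.9427 km
D–H: √((-0.5274·111.32)² + (1.8623·90.76)²) = √(3446.883827 + 28568.554123) = 178.9286 km
F–G: √((-0.2952·111.32)² + (-1.9550·90.76)²) = √(1079.888961 + 31483.463122) = 180.4532 km
E–H: √((1.6229·111.32)² + (-0.1916·90.76)²) = √(32638.479302 + 302.398745) = 181.4962 km
E–F: √((1.7057·111.32)² + (0.3780·90.76)²) = √(36053.853876 + 1176.989461) = 192.9530 km
E–I: √((-0.7704·111.32)² + (-1.9130·90.76)²) = √(7354.936771 + 30145.251706) = 193.6497 km
E–G: √((1.4105·111.32)² + (-1.5770·90.76)²) = √(24654.294324 + 20485.773237) = 212.4619 km
D–F: √((-0.4446·111.32)² + (2.4319·90.76)²) = √(2449.544379 + 48716.984672) = 226.2002 km
G–I: √((-2.1809·111.32)² + (-0.3360·90.76)²) = √(58941.054346 + 929.966982) = 244.6856 km
D–E: √((-2.1503·111.32)² + (2.0539·90.76)²) = √(57298.665223 + 34749.420322) = 303.3943 km
H–I: √((-2.3933·111.32)² + (-1.7214·90.76)²) = √(70980.765208 + 24409.145248) = 308.8526 km
D–I: √((-2.9207·111.32)² + (0.1409·90.76)²) = √(105711.028110 + 163.535092) = 325.3837 km
F–I: √((-2.4761·111.32)² + (-2.2910·90.76)²) = √(75977.107499 + 43235.367299) = 345.2716 km
Closest pair: F–H at 52.5122 km.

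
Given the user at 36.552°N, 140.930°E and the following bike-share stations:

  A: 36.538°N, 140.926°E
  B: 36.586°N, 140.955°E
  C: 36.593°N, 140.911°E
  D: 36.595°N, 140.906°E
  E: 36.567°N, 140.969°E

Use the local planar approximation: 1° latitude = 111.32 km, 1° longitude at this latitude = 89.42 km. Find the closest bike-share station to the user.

Distances from 36.552°N, 140.930°E:
A: √((-0.014·111.32)² + (-0.004·89.42)²) = √(2.42886 + 0.12793) = 1.599 km
B: √((0.034·111.32)² + (0.025·89.42)²) = √(14.32532 + 4.99746) = 4.396 km
C: √((0.041·111.32)² + (-0.019·89.42)²) = √(20.83119 + 2.88653) = 4.870 km
D: √((0.043·111.32)² + (-0.024·89.42)²) = √(22.91307 + 4.60566) = 5.246 km
E: √((0.015·111.32)² + (0.039·89.42)²) = √(2.78823 + 12.16182) = 3.867 km
Minimum: A at 1.599 km.

A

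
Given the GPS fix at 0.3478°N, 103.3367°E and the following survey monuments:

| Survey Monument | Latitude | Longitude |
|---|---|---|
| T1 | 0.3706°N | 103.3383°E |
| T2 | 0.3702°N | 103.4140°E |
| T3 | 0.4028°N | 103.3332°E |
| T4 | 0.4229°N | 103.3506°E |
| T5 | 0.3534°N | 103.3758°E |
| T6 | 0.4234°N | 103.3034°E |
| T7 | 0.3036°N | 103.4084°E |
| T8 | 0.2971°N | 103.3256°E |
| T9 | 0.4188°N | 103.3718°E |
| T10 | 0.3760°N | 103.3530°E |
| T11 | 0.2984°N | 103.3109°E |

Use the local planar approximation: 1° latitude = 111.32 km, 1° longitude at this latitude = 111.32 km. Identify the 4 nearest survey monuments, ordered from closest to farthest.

T1, T10, T5, T8

Distances from 0.3478°N, 103.3367°E:
T1: 2.5443 km
T2: 8.9590 km
T3: 6.1350 km
T4: 8.5021 km
T5: 4.3970 km
T6: 9.1960 km
T7: 9.3764 km
T8: 5.7776 km
T9: 8.8168 km
T10: 3.6259 km
T11: 6.2040 km
Sorted: T1 (2.5443 km) < T10 (3.6259 km) < T5 (4.3970 km) < T8 (5.7776 km) < T3 (6.1350 km) < T11 (6.2040 km) < …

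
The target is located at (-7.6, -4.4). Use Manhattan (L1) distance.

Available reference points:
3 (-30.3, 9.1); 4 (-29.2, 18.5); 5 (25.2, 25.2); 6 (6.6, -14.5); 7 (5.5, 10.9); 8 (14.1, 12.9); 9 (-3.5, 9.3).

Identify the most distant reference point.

Distances from (-7.6, -4.4):
3: 36.2
4: 44.5
5: 62.4
6: 24.3
7: 28.4
8: 39.0
9: 17.8
Maximum: 5 at 62.4.

5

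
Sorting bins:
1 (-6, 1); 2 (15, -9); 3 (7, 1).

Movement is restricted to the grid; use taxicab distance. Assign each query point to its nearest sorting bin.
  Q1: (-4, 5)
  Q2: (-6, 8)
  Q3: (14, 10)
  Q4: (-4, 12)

Q1→1; Q2→1; Q3→3; Q4→1

Q1 at (-4, 5):
  1: 6
  2: 33
  3: 15
  → nearest: 1 (6)
Q2 at (-6, 8):
  1: 7
  2: 38
  3: 20
  → nearest: 1 (7)
Q3 at (14, 10):
  1: 29
  2: 20
  3: 16
  → nearest: 3 (16)
Q4 at (-4, 12):
  1: 13
  2: 40
  3: 22
  → nearest: 1 (13)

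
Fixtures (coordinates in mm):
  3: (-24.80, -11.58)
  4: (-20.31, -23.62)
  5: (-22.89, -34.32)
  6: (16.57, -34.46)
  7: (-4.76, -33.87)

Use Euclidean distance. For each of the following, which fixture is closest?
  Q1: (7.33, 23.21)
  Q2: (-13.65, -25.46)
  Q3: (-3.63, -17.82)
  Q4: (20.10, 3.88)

Q1→3; Q2→4; Q3→7; Q4→6

Q1 at (7.33, 23.21):
  3: √((-32.13)² + (-34.79)²) = √(1032.3369 + 1210.3441) = 47.36 mm
  4: √((-27.64)² + (-46.83)²) = √(763.9696 + 2193.0489) = 54.38 mm
  5: √((-30.22)² + (-57.53)²) = √(913.2484 + 3309.7009) = 64.98 mm
  6: √((9.24)² + (-57.67)²) = √(85.3776 + 3325.8289) = 58.41 mm
  7: √((-12.09)² + (-57.08)²) = √(146.1681 + 3258.1264) = 58.35 mm
  → nearest: 3 (47.36 mm)
Q2 at (-13.65, -25.46):
  3: √((-11.15)² + (13.88)²) = √(124.3225 + 192.6544) = 17.80 mm
  4: √((-6.66)² + (1.84)²) = √(44.3556 + 3.3856) = 6.91 mm
  5: √((-9.24)² + (-8.86)²) = √(85.3776 + 78.4996) = 12.80 mm
  6: √((30.22)² + (-9.00)²) = √(913.2484 + 81.0000) = 31.53 mm
  7: √((8.89)² + (-8.41)²) = √(79.0321 + 70.7281) = 12.24 mm
  → nearest: 4 (6.91 mm)
Q3 at (-3.63, -17.82):
  3: √((-21.17)² + (6.24)²) = √(448.1689 + 38.9376) = 22.07 mm
  4: √((-16.68)² + (-5.80)²) = √(278.2224 + 33.6400) = 17.66 mm
  5: √((-19.26)² + (-16.50)²) = √(370.9476 + 272.2500) = 25.36 mm
  6: √((20.20)² + (-16.64)²) = √(408.0400 + 276.8896) = 26.17 mm
  7: √((-1.13)² + (-16.05)²) = √(1.2769 + 257.6025) = 16.09 mm
  → nearest: 7 (16.09 mm)
Q4 at (20.10, 3.88):
  3: √((-44.90)² + (-15.46)²) = √(2016.0100 + 239.0116) = 47.49 mm
  4: √((-40.41)² + (-27.50)²) = √(1632.9681 + 756.2500) = 48.88 mm
  5: √((-42.99)² + (-38.20)²) = √(1848.1401 + 1459.2400) = 57.51 mm
  6: √((-3.53)² + (-38.34)²) = √(12.4609 + 1469.9556) = 38.50 mm
  7: √((-24.86)² + (-37.75)²) = √(618.0196 + 1425.0625) = 45.20 mm
  → nearest: 6 (38.50 mm)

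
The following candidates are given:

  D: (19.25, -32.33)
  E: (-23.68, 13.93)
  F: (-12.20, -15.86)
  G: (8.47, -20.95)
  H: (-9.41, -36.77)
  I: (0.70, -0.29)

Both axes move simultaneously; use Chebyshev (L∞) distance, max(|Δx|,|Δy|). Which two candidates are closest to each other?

D and G

Pairwise distances:
D–E: max(|-42.93|, |46.26|) = 46.26
D–F: max(|-31.45|, |16.47|) = 31.45
D–G: max(|-10.78|, |11.38|) = 11.38
D–H: max(|-28.66|, |-4.44|) = 28.66
D–I: max(|-18.55|, |32.04|) = 32.04
E–F: max(|11.48|, |-29.79|) = 29.79
E–G: max(|32.15|, |-34.88|) = 34.88
E–H: max(|14.27|, |-50.70|) = 50.70
E–I: max(|24.38|, |-14.22|) = 24.38
F–G: max(|20.67|, |-5.09|) = 20.67
F–H: max(|2.79|, |-20.91|) = 20.91
F–I: max(|12.90|, |15.57|) = 15.57
G–H: max(|-17.88|, |-15.82|) = 17.88
G–I: max(|-7.77|, |20.66|) = 20.66
H–I: max(|10.11|, |36.48|) = 36.48
Closest pair: D–G at 11.38.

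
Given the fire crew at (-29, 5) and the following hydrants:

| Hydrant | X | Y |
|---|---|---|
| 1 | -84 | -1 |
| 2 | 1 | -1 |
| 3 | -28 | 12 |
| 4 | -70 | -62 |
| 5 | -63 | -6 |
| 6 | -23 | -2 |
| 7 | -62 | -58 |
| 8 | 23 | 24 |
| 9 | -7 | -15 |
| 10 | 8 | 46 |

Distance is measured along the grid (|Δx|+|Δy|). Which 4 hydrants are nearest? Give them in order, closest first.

Distances from (-29, 5):
1: |-55| + |-6| = 55 + 6 = 61
2: |30| + |-6| = 30 + 6 = 36
3: |1| + |7| = 1 + 7 = 8
4: |-41| + |-67| = 41 + 67 = 108
5: |-34| + |-11| = 34 + 11 = 45
6: |6| + |-7| = 6 + 7 = 13
7: |-33| + |-63| = 33 + 63 = 96
8: |52| + |19| = 52 + 19 = 71
9: |22| + |-20| = 22 + 20 = 42
10: |37| + |41| = 37 + 41 = 78
Sorted: 3 (8) < 6 (13) < 2 (36) < 9 (42) < 5 (45) < 1 (61) < …

3, 6, 2, 9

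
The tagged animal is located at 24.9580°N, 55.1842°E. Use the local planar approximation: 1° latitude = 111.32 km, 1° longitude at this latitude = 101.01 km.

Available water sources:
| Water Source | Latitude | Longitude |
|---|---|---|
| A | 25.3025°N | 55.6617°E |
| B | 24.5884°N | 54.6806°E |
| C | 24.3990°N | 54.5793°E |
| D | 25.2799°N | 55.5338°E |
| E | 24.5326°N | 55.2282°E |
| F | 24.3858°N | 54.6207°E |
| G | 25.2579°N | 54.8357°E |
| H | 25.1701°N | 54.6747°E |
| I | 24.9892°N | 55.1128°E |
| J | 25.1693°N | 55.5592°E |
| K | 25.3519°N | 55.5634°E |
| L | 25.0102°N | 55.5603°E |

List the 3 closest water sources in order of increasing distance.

Distances from 24.9580°N, 55.1842°E:
A: √((0.3445·111.32)² + (0.4775·101.01)²) = √(1470.702558 + 2326.352352) = 61.6202 km
B: √((-0.3696·111.32)² + (-0.5036·101.01)²) = √(1692.818203 + 2587.618129) = 65.4250 km
C: √((-0.5590·111.32)² + (-0.6049·101.01)²) = √(3872.309049 + 3733.325969) = 87.2103 km
D: √((0.3219·111.32)² + (0.3496·101.01)²) = √(1284.068963 + 1247.014749) = 50.3099 km
E: √((-0.4254·111.32)² + (0.0440·101.01)²) = √(2242.546032 + 19.753047) = 47.5636 km
F: √((-0.5722·111.32)² + (-0.5635·101.01)²) = √(4057.346537 + 3239.787929) = 85.4233 km
G: √((0.2999·111.32)² + (-0.3485·101.01)²) = √(1114.549411 + 1239.179748) = 48.5152 km
H: √((0.2121·111.32)² + (-0.5095·101.01)²) = √(557.477999 + 2648.604539) = 56.6223 km
I: √((0.0312·111.32)² + (-0.0714·101.01)²) = √(12.063007 + 52.014588) = 8.0048 km
J: √((0.2113·111.32)² + (0.3750·101.01)²) = √(553.280532 + 1434.799702) = 44.5879 km
K: √((0.3939·111.32)² + (0.3792·101.01)²) = √(1922.730241 + 1467.119196) = 58.2224 km
L: √((0.0522·111.32)² + (0.3761·101.01)²) = √(33.766605 + 1443.229539) = 38.4317 km
Sorted: I (8.0048 km) < L (38.4317 km) < J (44.5879 km) < E (47.5636 km) < G (48.5152 km) < …

I, L, J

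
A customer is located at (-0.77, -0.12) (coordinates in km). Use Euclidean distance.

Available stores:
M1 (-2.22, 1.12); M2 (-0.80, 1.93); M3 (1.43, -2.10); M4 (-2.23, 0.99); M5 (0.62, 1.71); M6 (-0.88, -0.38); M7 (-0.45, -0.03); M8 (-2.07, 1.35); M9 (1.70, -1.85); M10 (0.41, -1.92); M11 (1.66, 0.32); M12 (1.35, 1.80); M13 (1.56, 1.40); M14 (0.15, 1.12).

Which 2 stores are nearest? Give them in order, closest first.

M6, M7

Distances from (-0.77, -0.12):
M1: 1.91 km
M2: 2.05 km
M3: 2.96 km
M4: 1.83 km
M5: 2.30 km
M6: 0.28 km
M7: 0.33 km
M8: 1.96 km
M9: 3.02 km
M10: 2.15 km
M11: 2.47 km
M12: 2.86 km
M13: 2.78 km
M14: 1.54 km
Sorted: M6 (0.28 km) < M7 (0.33 km) < M14 (1.54 km) < M4 (1.83 km) < …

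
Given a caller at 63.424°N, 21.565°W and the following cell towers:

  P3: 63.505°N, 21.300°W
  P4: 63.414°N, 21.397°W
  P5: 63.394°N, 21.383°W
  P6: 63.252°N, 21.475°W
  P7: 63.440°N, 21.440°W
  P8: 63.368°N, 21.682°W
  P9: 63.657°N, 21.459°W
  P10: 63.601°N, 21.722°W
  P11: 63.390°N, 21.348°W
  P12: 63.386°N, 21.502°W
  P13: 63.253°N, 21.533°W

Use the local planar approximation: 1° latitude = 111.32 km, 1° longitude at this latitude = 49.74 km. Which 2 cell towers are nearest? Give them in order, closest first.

Distances from 63.424°N, 21.565°W:
P3: 15.970 km
P4: 8.430 km
P5: 9.649 km
P6: 19.663 km
P7: 6.468 km
P8: 8.528 km
P9: 26.468 km
P10: 21.195 km
P11: 11.438 km
P12: 5.264 km
P13: 19.102 km
Sorted: P12 (5.264 km) < P7 (6.468 km) < P4 (8.430 km) < P8 (8.528 km) < …

P12, P7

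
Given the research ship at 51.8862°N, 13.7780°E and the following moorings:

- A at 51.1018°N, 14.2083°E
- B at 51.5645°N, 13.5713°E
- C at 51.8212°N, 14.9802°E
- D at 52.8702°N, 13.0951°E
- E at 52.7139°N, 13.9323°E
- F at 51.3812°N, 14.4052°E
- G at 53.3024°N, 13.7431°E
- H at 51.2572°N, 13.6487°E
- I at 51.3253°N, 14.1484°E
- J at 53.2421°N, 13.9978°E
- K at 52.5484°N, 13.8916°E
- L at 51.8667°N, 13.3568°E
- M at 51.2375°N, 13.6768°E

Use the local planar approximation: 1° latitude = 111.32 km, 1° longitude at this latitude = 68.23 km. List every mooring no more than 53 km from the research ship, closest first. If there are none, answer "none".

Distances from 51.8862°N, 13.7780°E:
A: √((-0.7844·111.32)² + (0.4303·68.23)²) = √(7624.679013 + 861.972548) = 92.1230 km
B: √((-0.3217·111.32)² + (-0.2067·68.23)²) = √(1282.473846 + 198.898586) = 38.4886 km
C: √((-0.0650·111.32)² + (1.2022·68.23)²) = √(52.356802 + 6728.282066) = 82.3446 km
D: √((0.9840·111.32)² + (-0.6829·68.23)²) = √(11998.766232 + 2171.025717) = 119.0369 km
E: √((0.8277·111.32)² + (0.1543·68.23)²) = √(8489.699254 + 110.836447) = 92.7391 km
F: √((-0.5050·111.32)² + (0.6272·68.23)²) = √(3160.306116 + 1831.314111) = 70.6514 km
G: √((1.4162·111.32)² + (-0.0349·68.23)²) = √(24853.958877 + 5.670242) = 157.6694 km
H: √((-0.6290·111.32)² + (-0.1293·68.23)²) = √(4902.839611 + 77.830137) = 70.5739 km
I: √((-0.5609·111.32)² + (0.3704·68.23)²) = √(3898.677174 + 638.693797) = 67.3600 km
J: √((1.3559·111.32)² + (0.2198·68.23)²) = √(22782.517723 + 224.908629) = 151.6820 km
K: √((0.6622·111.32)² + (0.1136·68.23)²) = √(5434.063989 + 60.076885) = 74.1225 km
L: √((-0.0195·111.32)² + (-0.4212·68.23)²) = √(4.712112 + 825.900003) = 28.8203 km
M: √((-0.6487·111.32)² + (-0.1012·68.23)²) = √(5214.758386 + 47.677313) = 72.5426 km
Threshold 53 km: L (28.8203 km), B (38.4886 km) are within range.

L, B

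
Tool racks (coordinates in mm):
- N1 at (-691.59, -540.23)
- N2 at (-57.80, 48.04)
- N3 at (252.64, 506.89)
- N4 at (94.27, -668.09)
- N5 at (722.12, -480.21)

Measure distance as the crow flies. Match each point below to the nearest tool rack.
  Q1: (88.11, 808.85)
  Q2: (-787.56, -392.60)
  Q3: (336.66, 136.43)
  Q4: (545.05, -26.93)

Q1→N3; Q2→N1; Q3→N3; Q4→N5

Q1 at (88.11, 808.85):
  N1: 1558.19 mm
  N2: 774.68 mm
  N3: 343.87 mm
  N4: 1476.95 mm
  N5: 1436.54 mm
  → nearest: N3 (343.87 mm)
Q2 at (-787.56, -392.60):
  N1: 176.08 mm
  N2: 852.47 mm
  N3: 1375.17 mm
  N4: 923.86 mm
  N5: 1512.22 mm
  → nearest: N1 (176.08 mm)
Q3 at (336.66, 136.43):
  N1: 1230.92 mm
  N2: 404.24 mm
  N3: 379.87 mm
  N4: 840.24 mm
  N5: 727.20 mm
  → nearest: N3 (379.87 mm)
Q4 at (545.05, -26.93):
  N1: 1338.94 mm
  N2: 607.49 mm
  N3: 608.66 mm
  N4: 783.77 mm
  N5: 486.64 mm
  → nearest: N5 (486.64 mm)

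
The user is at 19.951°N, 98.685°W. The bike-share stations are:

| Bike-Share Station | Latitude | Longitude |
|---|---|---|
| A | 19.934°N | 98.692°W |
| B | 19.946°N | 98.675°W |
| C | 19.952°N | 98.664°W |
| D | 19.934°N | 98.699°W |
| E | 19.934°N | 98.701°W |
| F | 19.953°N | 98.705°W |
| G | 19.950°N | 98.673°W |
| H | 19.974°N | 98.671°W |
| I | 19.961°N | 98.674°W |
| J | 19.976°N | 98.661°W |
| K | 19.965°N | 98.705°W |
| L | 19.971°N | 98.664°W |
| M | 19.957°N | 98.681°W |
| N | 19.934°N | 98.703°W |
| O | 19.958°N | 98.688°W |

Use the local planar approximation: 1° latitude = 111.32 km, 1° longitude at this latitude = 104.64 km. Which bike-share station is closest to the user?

Distances from 19.951°N, 98.685°W:
A: 2.029 km
B: 1.185 km
C: 2.200 km
D: 2.393 km
E: 2.527 km
F: 2.105 km
G: 1.261 km
H: 2.950 km
I: 1.601 km
J: 3.749 km
K: 2.609 km
L: 3.128 km
M: 0.788 km
N: 2.670 km
O: 0.840 km
Minimum: M at 0.788 km.

M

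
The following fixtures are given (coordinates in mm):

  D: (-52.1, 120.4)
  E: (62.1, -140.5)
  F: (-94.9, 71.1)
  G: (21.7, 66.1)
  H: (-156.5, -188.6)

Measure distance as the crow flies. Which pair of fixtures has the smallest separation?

D and F

Pairwise distances:
D–E: 284.8 mm
D–F: 65.3 mm
D–G: 91.6 mm
D–H: 326.2 mm
E–F: 263.5 mm
E–G: 210.5 mm
E–H: 223.8 mm
F–G: 116.7 mm
F–H: 266.9 mm
G–H: 310.8 mm
Closest pair: D–F at 65.3 mm.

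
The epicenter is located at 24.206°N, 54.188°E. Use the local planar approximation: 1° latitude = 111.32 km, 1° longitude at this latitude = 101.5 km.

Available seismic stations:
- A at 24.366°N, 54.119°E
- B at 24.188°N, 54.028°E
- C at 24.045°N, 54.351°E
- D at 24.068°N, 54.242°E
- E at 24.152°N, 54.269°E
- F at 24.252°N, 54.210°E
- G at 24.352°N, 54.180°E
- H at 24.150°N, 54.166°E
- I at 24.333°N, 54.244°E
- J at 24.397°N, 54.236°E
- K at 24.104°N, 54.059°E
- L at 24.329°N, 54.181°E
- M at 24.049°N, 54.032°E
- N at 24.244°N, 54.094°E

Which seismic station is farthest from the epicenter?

Distances from 24.206°N, 54.188°E:
A: √((0.160·111.32)² + (-0.069·101.5)²) = √(317.23885 + 49.04901) = 19.139 km
B: √((-0.018·111.32)² + (-0.160·101.5)²) = √(4.01505 + 263.73760) = 16.363 km
C: √((-0.161·111.32)² + (0.163·101.5)²) = √(321.21672 + 273.72048) = 24.391 km
D: √((-0.138·111.32)² + (0.054·101.5)²) = √(235.99596 + 30.04136) = 16.311 km
E: √((-0.054·111.32)² + (0.081·101.5)²) = √(36.13549 + 67.59306) = 10.185 km
F: √((0.046·111.32)² + (0.022·101.5)²) = √(26.22177 + 4.98629) = 5.586 km
G: √((0.146·111.32)² + (-0.008·101.5)²) = √(264.15091 + 0.65934) = 16.273 km
H: √((-0.056·111.32)² + (-0.022·101.5)²) = √(38.86176 + 4.98629) = 6.622 km
I: √((0.127·111.32)² + (0.056·101.5)²) = √(199.87286 + 32.30786) = 15.237 km
J: √((0.191·111.32)² + (0.048·101.5)²) = √(452.07775 + 23.73638) = 21.813 km
K: √((-0.102·111.32)² + (-0.129·101.5)²) = √(128.92785 + 171.43974) = 17.331 km
L: √((0.123·111.32)² + (-0.007·101.5)²) = √(187.48072 + 0.50481) = 13.711 km
M: √((-0.157·111.32)² + (-0.156·101.5)²) = √(305.45392 + 250.71556) = 23.583 km
N: √((0.038·111.32)² + (-0.094·101.5)²) = √(17.89425 + 91.03068) = 10.437 km
Maximum: C at 24.391 km.

C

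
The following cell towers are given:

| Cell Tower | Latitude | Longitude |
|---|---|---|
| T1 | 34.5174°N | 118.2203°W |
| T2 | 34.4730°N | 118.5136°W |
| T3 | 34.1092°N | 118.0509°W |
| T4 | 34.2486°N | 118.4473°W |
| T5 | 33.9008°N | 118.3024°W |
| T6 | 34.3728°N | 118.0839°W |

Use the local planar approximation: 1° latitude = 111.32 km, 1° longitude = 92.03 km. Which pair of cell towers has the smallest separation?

Pairwise distances:
T1–T2: 27.4412 km
T1–T3: 48.0407 km
T1–T4: 36.4938 km
T1–T5: 69.0545 km
T1–T6: 20.4128 km
T2–T3: 58.7653 km
T2–T4: 25.7146 km
T2–T5: 66.5968 km
T2–T6: 41.0883 km
T3–T4: 39.6440 km
T3–T5: 32.7706 km
T3–T6: 29.5007 km
T4–T5: 40.9492 km
T4–T6: 36.1889 km
T5–T6: 56.2594 km
Closest pair: T1–T6 at 20.4128 km.

T1 and T6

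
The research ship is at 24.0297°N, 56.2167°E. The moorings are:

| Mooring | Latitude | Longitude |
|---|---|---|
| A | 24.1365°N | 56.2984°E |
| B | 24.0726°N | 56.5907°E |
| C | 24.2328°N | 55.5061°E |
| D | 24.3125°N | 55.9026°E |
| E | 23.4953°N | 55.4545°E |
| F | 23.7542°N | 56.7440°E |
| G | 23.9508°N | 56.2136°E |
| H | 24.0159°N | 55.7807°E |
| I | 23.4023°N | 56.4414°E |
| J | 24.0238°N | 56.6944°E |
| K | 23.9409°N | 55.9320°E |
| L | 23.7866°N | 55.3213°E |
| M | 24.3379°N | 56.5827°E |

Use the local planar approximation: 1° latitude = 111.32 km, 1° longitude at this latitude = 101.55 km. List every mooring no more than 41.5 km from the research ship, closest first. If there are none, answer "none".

G, A, K, B

Distances from 24.0297°N, 56.2167°E:
A: √((0.1068·111.32)² + (0.0817·101.55)²) = √(141.347750 + 68.834152) = 14.4977 km
B: √((0.0429·111.32)² + (0.3740·101.55)²) = √(22.806623 + 1442.457612) = 38.2788 km
C: √((0.2031·111.32)² + (-0.7106·101.55)²) = √(511.171041 + 5207.271980) = 75.6204 km
D: √((0.2828·111.32)² + (-0.3141·101.55)²) = √(991.071998 + 1017.409359) = 44.8161 km
E: √((-0.5344·111.32)² + (-0.7622·101.55)²) = √(3538.989664 + 5990.978270) = 97.6216 km
F: √((-0.2755·111.32)² + (0.5273·101.55)²) = √(940.566706 + 2867.314944) = 61.7080 km
G: √((-0.0789·111.32)² + (-0.0031·101.55)²) = √(77.143689 + 0.099102) = 8.7888 km
H: √((-0.0138·111.32)² + (-0.4360·101.55)²) = √(2.359960 + 1960.346466) = 44.3024 km
I: √((-0.6274·111.32)² + (0.2247·101.55)²) = √(4877.928431 + 520.674130) = 73.4752 km
J: √((-0.0059·111.32)² + (0.4777·101.55)²) = √(0.431370 + 2353.262304) = 48.5149 km
K: √((-0.0888·111.32)² + (-0.2847·101.55)²) = √(97.717495 + 835.862400) = 30.5545 km
L: √((-0.2431·111.32)² + (-0.8954·101.55)²) = √(732.345999 + 8267.877543) = 94.8695 km
M: √((0.3082·111.32)² + (0.3660·101.55)²) = √(1177.095404 + 1381.408189) = 50.5817 km
Threshold 41.5 km: G (8.7888 km), A (14.4977 km), K (30.5545 km), B (38.2788 km) are within range.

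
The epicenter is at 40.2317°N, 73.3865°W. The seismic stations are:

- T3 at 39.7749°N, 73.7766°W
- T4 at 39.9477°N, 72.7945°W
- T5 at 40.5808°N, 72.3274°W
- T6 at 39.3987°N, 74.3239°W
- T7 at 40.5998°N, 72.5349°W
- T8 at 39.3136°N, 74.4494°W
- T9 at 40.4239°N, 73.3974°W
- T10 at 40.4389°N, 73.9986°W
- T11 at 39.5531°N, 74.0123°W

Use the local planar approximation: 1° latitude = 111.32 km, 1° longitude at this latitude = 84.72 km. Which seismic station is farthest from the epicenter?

Distances from 40.2317°N, 73.3865°W:
T3: 60.6471 km
T4: 59.2870 km
T5: 97.7812 km
T6: 122.0891 km
T7: 82.9721 km
T8: 136.2139 km
T9: 21.4156 km
T10: 56.7554 km
T11: 92.2900 km
Maximum: T8 at 136.2139 km.

T8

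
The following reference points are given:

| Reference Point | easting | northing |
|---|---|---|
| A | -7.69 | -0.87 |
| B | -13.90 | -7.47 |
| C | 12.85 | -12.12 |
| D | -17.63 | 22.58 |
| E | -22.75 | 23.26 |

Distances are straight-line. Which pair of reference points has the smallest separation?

D and E

Pairwise distances:
D–E: 5.16
A–B: 9.06
A–C: 23.42
A–D: 25.47
B–C: 27.15
A–E: 28.44
B–D: 30.28
B–E: 31.98
C–D: 46.19
C–E: 50.19
Closest pair: D–E at 5.16.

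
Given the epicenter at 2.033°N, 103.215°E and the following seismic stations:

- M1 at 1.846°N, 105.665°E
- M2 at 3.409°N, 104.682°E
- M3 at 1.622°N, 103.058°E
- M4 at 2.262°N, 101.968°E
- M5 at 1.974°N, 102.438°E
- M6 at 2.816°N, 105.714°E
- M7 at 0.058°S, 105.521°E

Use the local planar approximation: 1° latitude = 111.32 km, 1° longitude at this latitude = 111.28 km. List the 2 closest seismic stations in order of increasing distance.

Distances from 2.033°N, 103.215°E:
M1: √((-0.187·111.32)² + (2.450·111.28)²) = √(433.34083 + 74330.38850) = 273.430 km
M2: √((1.376·111.32)² + (1.467·111.28)²) = √(23462.98501 + 26649.83115) = 223.859 km
M3: √((-0.411·111.32)² + (-0.157·111.28)²) = √(2093.29309 + 305.23444) = 48.975 km
M4: √((0.229·111.32)² + (-1.247·111.28)²) = √(649.85634 + 19256.04716) = 141.088 km
M5: √((-0.059·111.32)² + (-0.777·111.28)²) = √(43.13705 + 7476.12014) = 86.714 km
M6: √((0.783·111.32)² + (2.499·111.28)²) = √(7597.48619 + 77333.33619) = 291.429 km
M7: √((-2.091·111.32)² + (2.306·111.28)²) = √(54181.92876 + 65849.55431) = 346.456 km
Sorted: M3 (48.975 km) < M5 (86.714 km) < M4 (141.088 km) < M2 (223.859 km) < …

M3, M5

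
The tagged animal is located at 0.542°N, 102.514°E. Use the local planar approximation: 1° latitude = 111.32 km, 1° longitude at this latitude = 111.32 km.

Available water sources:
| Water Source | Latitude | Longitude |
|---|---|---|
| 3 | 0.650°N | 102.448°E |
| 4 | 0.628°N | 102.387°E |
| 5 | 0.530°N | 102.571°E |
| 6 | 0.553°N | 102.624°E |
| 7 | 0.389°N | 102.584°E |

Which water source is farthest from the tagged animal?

7

Distances from 0.542°N, 102.514°E:
3: √((0.108·111.32)² + (-0.066·111.32)²) = √(144.54195 + 53.98017) = 14.090 km
4: √((0.086·111.32)² + (-0.127·111.32)²) = √(91.65229 + 199.87286) = 17.074 km
5: √((-0.012·111.32)² + (0.057·111.32)²) = √(1.78447 + 40.26207) = 6.484 km
6: √((0.011·111.32)² + (0.110·111.32)²) = √(1.49945 + 149.94492) = 12.306 km
7: √((-0.153·111.32)² + (0.070·111.32)²) = √(290.08766 + 60.72150) = 18.730 km
Maximum: 7 at 18.730 km.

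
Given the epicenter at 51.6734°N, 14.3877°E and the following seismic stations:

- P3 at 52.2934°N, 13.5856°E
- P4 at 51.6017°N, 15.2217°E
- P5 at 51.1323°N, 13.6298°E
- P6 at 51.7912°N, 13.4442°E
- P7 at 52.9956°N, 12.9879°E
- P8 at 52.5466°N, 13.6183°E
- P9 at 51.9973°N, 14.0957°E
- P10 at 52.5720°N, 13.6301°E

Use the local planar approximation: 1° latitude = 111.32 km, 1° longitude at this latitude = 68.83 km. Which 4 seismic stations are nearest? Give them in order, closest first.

Distances from 51.6734°N, 14.3877°E:
P3: √((0.6200·111.32)² + (-0.8021·68.83)²) = √(4763.539539 + 3047.983220) = 88.3828 km
P4: √((-0.0717·111.32)² + (0.8340·68.83)²) = √(63.706641 + 3295.244474) = 57.9565 km
P5: √((-0.5411·111.32)² + (-0.7579·68.83)²) = √(3628.285584 + 2721.318369) = 79.6844 km
P6: √((0.1178·111.32)² + (-0.9435·68.83)²) = √(171.963777 + 4217.347119) = 66.2519 km
P7: √((1.3222·111.32)² + (-1.3998·68.83)²) = √(21664.102459 + 9282.982195) = 175.9178 km
P8: √((0.8732·111.32)² + (-0.7694·68.83)²) = √(9448.738927 + 2804.528793) = 110.6945 km
P9: √((0.3239·111.32)² + (-0.2920·68.83)²) = √(1300.074654 + 403.944075) = 41.2798 km
P10: √((0.8986·111.32)² + (-0.7576·68.83)²) = √(10006.431434 + 2719.164434) = 112.8078 km
Sorted: P9 (41.2798 km) < P4 (57.9565 km) < P6 (66.2519 km) < P5 (79.6844 km) < P3 (88.3828 km) < P8 (110.6945 km) < …

P9, P4, P6, P5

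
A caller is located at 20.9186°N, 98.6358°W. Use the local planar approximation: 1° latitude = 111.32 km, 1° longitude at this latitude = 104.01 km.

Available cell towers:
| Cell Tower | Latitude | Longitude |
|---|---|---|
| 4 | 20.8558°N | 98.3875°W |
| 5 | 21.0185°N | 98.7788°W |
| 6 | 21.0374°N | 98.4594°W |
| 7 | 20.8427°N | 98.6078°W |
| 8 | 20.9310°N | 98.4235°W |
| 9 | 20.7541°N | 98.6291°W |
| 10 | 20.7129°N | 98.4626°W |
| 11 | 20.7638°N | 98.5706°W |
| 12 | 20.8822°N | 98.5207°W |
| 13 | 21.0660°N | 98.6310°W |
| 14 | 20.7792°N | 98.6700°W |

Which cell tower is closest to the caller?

7

Distances from 20.9186°N, 98.6358°W:
4: 26.7552 km
5: 18.5713 km
6: 22.6168 km
7: 8.9370 km
8: 22.1244 km
9: 18.3254 km
10: 29.1353 km
11: 18.5187 km
12: 12.6387 km
13: 16.4162 km
14: 15.9205 km
Minimum: 7 at 8.9370 km.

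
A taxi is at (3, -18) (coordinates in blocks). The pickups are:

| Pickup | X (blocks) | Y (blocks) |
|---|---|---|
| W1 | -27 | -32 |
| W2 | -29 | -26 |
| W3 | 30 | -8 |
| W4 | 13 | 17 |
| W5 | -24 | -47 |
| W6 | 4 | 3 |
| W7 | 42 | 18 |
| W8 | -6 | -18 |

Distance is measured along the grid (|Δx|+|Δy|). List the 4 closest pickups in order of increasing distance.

Distances from (3, -18):
W1: |-30| + |-14| = 30 + 14 = 44 blocks
W2: |-32| + |-8| = 32 + 8 = 40 blocks
W3: |27| + |10| = 27 + 10 = 37 blocks
W4: |10| + |35| = 10 + 35 = 45 blocks
W5: |-27| + |-29| = 27 + 29 = 56 blocks
W6: |1| + |21| = 1 + 21 = 22 blocks
W7: |39| + |36| = 39 + 36 = 75 blocks
W8: |-9| + |0| = 9 + 0 = 9 blocks
Sorted: W8 (9 blocks) < W6 (22 blocks) < W3 (37 blocks) < W2 (40 blocks) < W1 (44 blocks) < W4 (45 blocks) < …

W8, W6, W3, W2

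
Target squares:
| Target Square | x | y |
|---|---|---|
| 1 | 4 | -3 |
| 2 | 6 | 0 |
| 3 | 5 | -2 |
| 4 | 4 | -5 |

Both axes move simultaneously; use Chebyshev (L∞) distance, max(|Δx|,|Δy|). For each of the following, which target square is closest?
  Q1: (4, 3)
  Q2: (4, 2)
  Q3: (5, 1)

Q1→2; Q2→2; Q3→2

Q1 at (4, 3):
  1: 6
  2: 3
  3: 5
  4: 8
  → nearest: 2 (3)
Q2 at (4, 2):
  1: 5
  2: 2
  3: 4
  4: 7
  → nearest: 2 (2)
Q3 at (5, 1):
  1: 4
  2: 1
  3: 3
  4: 6
  → nearest: 2 (1)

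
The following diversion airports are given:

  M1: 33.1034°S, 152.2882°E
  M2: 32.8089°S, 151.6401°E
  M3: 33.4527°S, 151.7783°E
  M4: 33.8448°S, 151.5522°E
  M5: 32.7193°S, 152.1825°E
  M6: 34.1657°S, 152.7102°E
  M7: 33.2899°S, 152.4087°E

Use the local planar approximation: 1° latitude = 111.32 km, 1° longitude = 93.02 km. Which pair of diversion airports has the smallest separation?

M1 and M7

Pairwise distances:
M1–M2: √((0.2945·111.32)² + (-0.6481·93.02)²) = √(1074.773608 + 3634.433386) = 68.6237 km
M1–M3: √((-0.3493·111.32)² + (-0.5099·93.02)²) = √(1511.971366 + 2249.690085) = 61.3324 km
M1–M4: √((-0.7414·111.32)² + (-0.7360·93.02)²) = √(6811.637986 + 4687.144030) = 107.2324 km
M1–M5: √((0.3841·111.32)² + (-0.1057·93.02)²) = √(1828.247590 + 96.672432) = 43.8739 km
M1–M6: √((-1.0623·111.32)² + (0.4220·93.02)²) = √(13984.300841 + 1540.911060) = 124.6002 km
M1–M7: √((-0.1865·111.32)² + (0.1205·93.02)²) = √(431.026595 + 125.639663) = 23.5938 km
M2–M3: √((-0.6438·111.32)² + (0.1382·93.02)²) = √(5136.275850 + 165.260384) = 72.8116 km
M2–M4: √((-1.0359·111.32)² + (-0.0879·93.02)²) = √(13297.869341 + 66.854465) = 115.6059 km
M2–M5: √((0.0896·111.32)² + (0.5424·93.02)²) = √(99.486102 + 2545.610960) = 51.4305 km
M2–M6: √((-1.3568·111.32)² + (1.0701·93.02)²) = √(22812.772271 + 9908.351355) = 180.8898 km
M2–M7: √((-0.4810·111.32)² + (0.7686·93.02)²) = √(2867.058458 + 5111.559619) = 89.3231 km
M3–M4: √((-0.3921·111.32)² + (-0.2261·93.02)²) = √(1905.197838 + 442.337537) = 48.4514 km
M3–M5: √((0.7334·111.32)² + (0.4042·93.02)²) = √(6665.430533 + 1413.661039) = 89.8838 km
M3–M6: √((-0.7130·111.32)² + (0.9319·93.02)²) = √(6299.781040 + 7514.347824) = 117.5335 km
M3–M7: √((0.1628·111.32)² + (0.6304·93.02)²) = √(328.439359 + 3438.627082) = 61.3764 km
M4–M5: √((1.1255·111.32)² + (0.6303·93.02)²) = √(15697.749483 + 3437.536234) = 138.3303 km
M4–M6: √((-0.3209·111.32)² + (1.1580·93.02)²) = √(1276.103293 + 11602.986558) = 113.4861 km
M4–M7: √((0.5549·111.32)² + (0.8565·93.02)²) = √(3815.714259 + 6347.568627) = 100.8131 km
M5–M6: √((-1.4464·111.32)² + (0.5277·93.02)²) = √(25925.266032 + 2409.499601) = 168.3293 km
M5–M7: √((-0.5706·111.32)² + (0.2262·93.02)²) = √(4034.687752 + 442.728899) = 66.9135 km
M6–M7: √((0.8758·111.32)² + (-0.3015·93.02)²) = √(9505.090955 + 786.551753) = 101.4477 km
Closest pair: M1–M7 at 23.5938 km.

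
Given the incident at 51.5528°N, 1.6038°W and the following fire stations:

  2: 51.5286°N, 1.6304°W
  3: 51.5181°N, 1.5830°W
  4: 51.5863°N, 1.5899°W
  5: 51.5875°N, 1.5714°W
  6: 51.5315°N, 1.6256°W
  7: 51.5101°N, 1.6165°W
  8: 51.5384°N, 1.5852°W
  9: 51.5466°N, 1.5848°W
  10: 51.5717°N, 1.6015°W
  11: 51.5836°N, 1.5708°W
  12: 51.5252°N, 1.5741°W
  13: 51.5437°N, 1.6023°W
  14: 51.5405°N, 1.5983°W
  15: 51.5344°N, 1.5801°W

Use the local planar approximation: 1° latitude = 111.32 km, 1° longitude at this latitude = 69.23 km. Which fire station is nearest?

Distances from 51.5528°N, 1.6038°W:
2: √((-0.0242·111.32)² + (-0.0266·69.23)²) = √(7.257334 + 3.391189) = 3.2632 km
3: √((-0.0347·111.32)² + (0.0208·69.23)²) = √(14.921255 + 2.073554) = 4.1225 km
4: √((0.0335·111.32)² + (0.0139·69.23)²) = √(13.907082 + 0.926016) = 3.8514 km
5: √((0.0347·111.32)² + (0.0324·69.23)²) = √(14.921255 + 5.031282) = 4.4668 km
6: √((-0.0213·111.32)² + (-0.0218·69.23)²) = √(5.622191 + 2.277727) = 2.8107 km
7: √((-0.0427·111.32)² + (-0.0127·69.23)²) = √(22.594469 + 0.773030) = 4.8340 km
8: √((-0.0144·111.32)² + (0.0186·69.23)²) = √(2.569635 + 1.658115) = 2.0561 km
9: √((-0.0062·111.32)² + (0.0190·69.23)²) = √(0.476354 + 1.730198) = 1.4854 km
10: √((0.0189·111.32)² + (0.0023·69.23)²) = √(4.426597 + 0.025354) = 2.1100 km
11: √((0.0308·111.32)² + (0.0330·69.23)²) = √(11.755682 + 5.219351) = 4.1201 km
12: √((-0.0276·111.32)² + (0.0297·69.23)²) = √(9.439838 + 4.227675) = 3.6970 km
13: √((-0.0091·111.32)² + (0.0015·69.23)²) = √(1.026193 + 0.010784) = 1.0183 km
14: √((-0.0123·111.32)² + (0.0055·69.23)²) = √(1.874807 + 0.144982) = 1.4212 km
15: √((-0.0184·111.32)² + (0.0237·69.23)²) = √(4.195484 + 2.692064) = 2.6244 km
Minimum: 13 at 1.0183 km.

13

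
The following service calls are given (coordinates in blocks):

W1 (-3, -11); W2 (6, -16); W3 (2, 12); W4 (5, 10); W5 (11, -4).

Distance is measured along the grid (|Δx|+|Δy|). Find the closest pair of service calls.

Pairwise distances:
W1–W2: 14 blocks
W1–W3: 28 blocks
W1–W4: 29 blocks
W1–W5: 21 blocks
W2–W3: 32 blocks
W2–W4: 27 blocks
W2–W5: 17 blocks
W3–W4: 5 blocks
W3–W5: 25 blocks
W4–W5: 20 blocks
Closest pair: W3–W4 at 5 blocks.

W3 and W4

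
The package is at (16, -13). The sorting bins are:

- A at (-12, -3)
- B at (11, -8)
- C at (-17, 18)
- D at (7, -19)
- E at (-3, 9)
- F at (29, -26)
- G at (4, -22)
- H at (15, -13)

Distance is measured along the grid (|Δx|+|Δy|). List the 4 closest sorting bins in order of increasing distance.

H, B, D, G

Distances from (16, -13):
A: |-28| + |10| = 28 + 10 = 38
B: |-5| + |5| = 5 + 5 = 10
C: |-33| + |31| = 33 + 31 = 64
D: |-9| + |-6| = 9 + 6 = 15
E: |-19| + |22| = 19 + 22 = 41
F: |13| + |-13| = 13 + 13 = 26
G: |-12| + |-9| = 12 + 9 = 21
H: |-1| + |0| = 1 + 0 = 1
Sorted: H (1) < B (10) < D (15) < G (21) < F (26) < A (38) < …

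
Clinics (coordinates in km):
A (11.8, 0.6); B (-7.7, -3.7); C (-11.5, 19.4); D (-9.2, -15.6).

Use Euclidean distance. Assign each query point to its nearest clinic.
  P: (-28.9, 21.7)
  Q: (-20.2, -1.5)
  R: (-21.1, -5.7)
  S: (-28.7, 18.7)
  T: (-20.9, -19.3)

P at (-28.9, 21.7):
  A: √((40.7)² + (-21.1)²) = √(1656.490 + 445.210) = 45.8 km
  B: √((21.2)² + (-25.4)²) = √(449.440 + 645.160) = 33.1 km
  C: √((17.4)² + (-2.3)²) = √(302.760 + 5.290) = 17.6 km
  D: √((19.7)² + (-37.3)²) = √(388.090 + 1391.290) = 42.2 km
  → nearest: C (17.6 km)
Q at (-20.2, -1.5):
  A: √((32.0)² + (2.1)²) = √(1024.000 + 4.410) = 32.1 km
  B: √((12.5)² + (-2.2)²) = √(156.250 + 4.840) = 12.7 km
  C: √((8.7)² + (20.9)²) = √(75.690 + 436.810) = 22.6 km
  D: √((11.0)² + (-14.1)²) = √(121.000 + 198.810) = 17.9 km
  → nearest: B (12.7 km)
R at (-21.1, -5.7):
  A: √((32.9)² + (6.3)²) = √(1082.410 + 39.690) = 33.5 km
  B: √((13.4)² + (2.0)²) = √(179.560 + 4.000) = 13.5 km
  C: √((9.6)² + (25.1)²) = √(92.160 + 630.010) = 26.9 km
  D: √((11.9)² + (-9.9)²) = √(141.610 + 98.010) = 15.5 km
  → nearest: B (13.5 km)
S at (-28.7, 18.7):
  A: √((40.5)² + (-18.1)²) = √(1640.250 + 327.610) = 44.4 km
  B: √((21.0)² + (-22.4)²) = √(441.000 + 501.760) = 30.7 km
  C: √((17.2)² + (0.7)²) = √(295.840 + 0.490) = 17.2 km
  D: √((19.5)² + (-34.3)²) = √(380.250 + 1176.490) = 39.5 km
  → nearest: C (17.2 km)
T at (-20.9, -19.3):
  A: √((32.7)² + (19.9)²) = √(1069.290 + 396.010) = 38.3 km
  B: √((13.2)² + (15.6)²) = √(174.240 + 243.360) = 20.4 km
  C: √((9.4)² + (38.7)²) = √(88.360 + 1497.690) = 39.8 km
  D: √((11.7)² + (3.7)²) = √(136.890 + 13.690) = 12.3 km
  → nearest: D (12.3 km)

P→C; Q→B; R→B; S→C; T→D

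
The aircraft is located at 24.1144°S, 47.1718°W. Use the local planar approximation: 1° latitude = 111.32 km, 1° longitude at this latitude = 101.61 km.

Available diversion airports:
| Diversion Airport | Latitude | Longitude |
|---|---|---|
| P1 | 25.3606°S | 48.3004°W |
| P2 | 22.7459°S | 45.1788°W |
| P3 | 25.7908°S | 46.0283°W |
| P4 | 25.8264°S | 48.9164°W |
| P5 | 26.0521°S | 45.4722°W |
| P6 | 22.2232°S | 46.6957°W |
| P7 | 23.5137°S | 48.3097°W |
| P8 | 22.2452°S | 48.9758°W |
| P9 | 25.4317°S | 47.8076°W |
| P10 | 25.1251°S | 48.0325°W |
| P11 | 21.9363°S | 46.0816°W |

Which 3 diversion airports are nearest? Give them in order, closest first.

Distances from 24.1144°S, 47.1718°W:
P1: √((-1.2462·111.32)² + (-1.1286·101.61)²) = √(19245.176090 + 13150.824879) = 179.9889 km
P2: √((1.3685·111.32)² + (1.9930·101.61)²) = √(23207.908248 + 41009.785726) = 253.4121 km
P3: √((-1.6764·111.32)² + (1.1435·101.61)²) = √(34825.847957 + 13500.356614) = 219.8322 km
P4: √((-1.7120·111.32)² + (-1.7446·101.61)²) = √(36320.675414 + 31424.229581) = 260.2785 km
P5: √((-1.9377·111.32)² + (1.6996·101.61)²) = √(46528.545212 + 29824.031376) = 276.3197 km
P6: √((1.8912·111.32)² + (0.4761·101.61)²) = √(44322.200470 + 2340.287784) = 216.0150 km
P7: √((0.6007·111.32)² + (-1.1379·101.61)²) = √(4471.586736 + 13368.451278) = 133.5666 km
P8: √((1.8692·111.32)² + (-1.8040·101.61)²) = √(43297.013399 + 33600.517724) = 277.3040 km
P9: √((-1.3173·111.32)² + (-0.6358·101.61)²) = √(21503.828065 + 4173.630043) = 160.2419 km
P10: √((-1.0107·111.32)² + (-0.8607·101.61)²) = √(12658.753024 + 7648.504185) = 142.5035 km
P11: √((2.1781·111.32)² + (1.0902·101.61)²) = √(58789.805770 + 12271.149809) = 266.5726 km
Sorted: P7 (133.5666 km) < P10 (142.5035 km) < P9 (160.2419 km) < P1 (179.9889 km) < P6 (216.0150 km) < …

P7, P10, P9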